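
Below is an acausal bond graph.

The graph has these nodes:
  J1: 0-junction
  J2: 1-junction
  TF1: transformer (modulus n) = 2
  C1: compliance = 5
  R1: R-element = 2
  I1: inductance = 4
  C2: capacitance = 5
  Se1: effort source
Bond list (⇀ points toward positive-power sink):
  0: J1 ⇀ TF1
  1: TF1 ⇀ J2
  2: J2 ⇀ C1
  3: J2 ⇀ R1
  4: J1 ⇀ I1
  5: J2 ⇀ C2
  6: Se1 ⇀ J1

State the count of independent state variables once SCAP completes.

b6 stroke at J1  (Se1 (Se) sets effort on bond)
b0 stroke at TF1  (0-jn J1 has e-setter on 6)
b4 stroke at I1  (0-jn J1 has e-setter on 6)
b1 stroke at J2  (through TF1, causality passes straight; one stroke at TF1)
b2 stroke at J2  (C1 outputs effort q/C1)
b5 stroke at J2  (C2: C, integral causality)
b3 stroke at R1  (only one flow-in slot at J2)

3  (C1, C2, I1 all integral)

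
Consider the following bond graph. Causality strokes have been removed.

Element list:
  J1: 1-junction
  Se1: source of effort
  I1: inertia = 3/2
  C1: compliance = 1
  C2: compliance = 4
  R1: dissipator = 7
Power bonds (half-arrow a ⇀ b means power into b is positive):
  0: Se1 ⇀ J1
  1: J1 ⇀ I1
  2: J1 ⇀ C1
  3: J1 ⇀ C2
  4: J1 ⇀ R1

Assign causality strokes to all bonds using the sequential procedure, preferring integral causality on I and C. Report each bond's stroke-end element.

#0 |J1
#1 |I1
#2 |J1
#3 |J1
#4 |J1

#0 |J1  (Se1: effort source, stroke at far end)
#1 |I1  (prefer integral on I1)
#2 |J1  (J1 flow already set via bond 1)
#3 |J1  (J1 flow already set via bond 1)
#4 |J1  (common-f at J1 fixed by 1)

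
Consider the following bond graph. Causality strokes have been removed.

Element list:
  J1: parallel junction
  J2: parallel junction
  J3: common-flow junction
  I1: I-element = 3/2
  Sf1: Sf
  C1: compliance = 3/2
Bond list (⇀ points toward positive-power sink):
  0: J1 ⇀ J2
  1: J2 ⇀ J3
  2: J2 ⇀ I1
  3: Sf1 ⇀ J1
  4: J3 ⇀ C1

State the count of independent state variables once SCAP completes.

b3 →Sf1  (Sf1: flow source, stroke at near end)
b0 →J1  (J1 needs exactly one e-in)
b2 →I1  (I1 integral (f out))
b1 →J2  (J2 needs exactly one e-in)
b4 →J3  (common-f at J3 fixed by 1)

2  (C1, I1 all integral)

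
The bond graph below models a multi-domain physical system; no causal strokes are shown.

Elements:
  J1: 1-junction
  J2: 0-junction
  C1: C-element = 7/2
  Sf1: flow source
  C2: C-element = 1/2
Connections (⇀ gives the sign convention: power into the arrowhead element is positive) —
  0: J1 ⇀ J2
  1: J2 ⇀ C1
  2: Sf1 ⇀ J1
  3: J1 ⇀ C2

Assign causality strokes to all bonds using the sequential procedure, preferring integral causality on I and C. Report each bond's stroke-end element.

b2 |Sf1  (source Sf1 imposes f)
b0 |J1  (J1: bond 2 brought flow, rest push out)
b3 |J1  (common-f at J1 fixed by 2)
b1 |J2  (only one effort-in slot at J2)

b0 stroke→J1
b1 stroke→J2
b2 stroke→Sf1
b3 stroke→J1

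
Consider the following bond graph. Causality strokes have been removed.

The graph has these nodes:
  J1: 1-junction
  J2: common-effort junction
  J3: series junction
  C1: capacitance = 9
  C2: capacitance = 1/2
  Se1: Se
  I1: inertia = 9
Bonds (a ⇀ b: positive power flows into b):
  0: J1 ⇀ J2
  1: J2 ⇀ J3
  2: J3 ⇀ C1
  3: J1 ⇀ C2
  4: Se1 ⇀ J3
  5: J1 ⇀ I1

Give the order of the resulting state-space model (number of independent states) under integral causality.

b4 →J3  (Se1 (Se) sets effort on bond)
b2 →J3  (C1 integral (e out))
b1 →J2  (J3: last free bond brings flow in)
b0 →J1  (J2 effort already set via bond 1)
b3 →J1  (C2: C, integral causality)
b5 →I1  (closing 1-jn rule on J1)

3  (C1, C2, I1 all integral)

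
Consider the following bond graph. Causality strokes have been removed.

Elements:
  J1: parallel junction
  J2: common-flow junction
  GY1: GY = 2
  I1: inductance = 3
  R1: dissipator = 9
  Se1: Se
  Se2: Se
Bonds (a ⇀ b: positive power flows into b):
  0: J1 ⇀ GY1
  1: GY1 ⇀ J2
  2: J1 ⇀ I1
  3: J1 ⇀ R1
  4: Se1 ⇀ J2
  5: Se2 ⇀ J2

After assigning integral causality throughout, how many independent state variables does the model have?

bond 4 |J2  (Se1 fixes effort; stroke away)
bond 5 |J2  (Se2: effort source, stroke at far end)
bond 1 |GY1  (J2: last free bond brings flow in)
bond 0 |GY1  (GY1 both-in/both-out from 1)
bond 2 |I1  (I1 outputs flow p/I1)
bond 3 |J1  (J1 needs exactly one e-in)

1  (I1 all integral)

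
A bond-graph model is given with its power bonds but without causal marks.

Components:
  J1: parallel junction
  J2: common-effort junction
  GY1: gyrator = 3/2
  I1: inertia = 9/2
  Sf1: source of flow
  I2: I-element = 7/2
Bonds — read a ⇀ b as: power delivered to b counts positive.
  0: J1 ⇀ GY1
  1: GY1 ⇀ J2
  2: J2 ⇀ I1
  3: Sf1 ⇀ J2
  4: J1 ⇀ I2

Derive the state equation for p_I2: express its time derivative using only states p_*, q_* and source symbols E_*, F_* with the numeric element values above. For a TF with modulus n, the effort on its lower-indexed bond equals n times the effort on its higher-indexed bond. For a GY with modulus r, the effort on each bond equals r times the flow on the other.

dp_I2/dt = -3*F_Sf1/2 + p_I1/3

bond 3 |Sf1  (Sf1 (Sf) sets flow on bond)
bond 2 |I1  (I1: I, integral causality)
bond 1 |J2  (J2 needs exactly one e-in)
bond 0 |J1  (GY GY1: same side as bond 1)
bond 4 |I2  (0-jn J1 has e-setter on 0)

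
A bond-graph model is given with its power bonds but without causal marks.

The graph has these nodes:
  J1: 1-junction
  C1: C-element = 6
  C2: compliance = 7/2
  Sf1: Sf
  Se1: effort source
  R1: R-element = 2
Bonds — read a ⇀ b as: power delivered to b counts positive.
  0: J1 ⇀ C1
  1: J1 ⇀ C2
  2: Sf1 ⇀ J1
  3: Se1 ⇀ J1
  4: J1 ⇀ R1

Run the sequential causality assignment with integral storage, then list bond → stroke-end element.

β0 |J1
β1 |J1
β2 |Sf1
β3 |J1
β4 |J1

#2 →Sf1  (Sf1: flow source, stroke at near end)
#3 →J1  (source Se1 imposes e)
#0 →J1  (J1: bond 2 brought flow, rest push out)
#1 →J1  (J1 flow already set via bond 2)
#4 →J1  (1-jn J1 has f-setter on 2)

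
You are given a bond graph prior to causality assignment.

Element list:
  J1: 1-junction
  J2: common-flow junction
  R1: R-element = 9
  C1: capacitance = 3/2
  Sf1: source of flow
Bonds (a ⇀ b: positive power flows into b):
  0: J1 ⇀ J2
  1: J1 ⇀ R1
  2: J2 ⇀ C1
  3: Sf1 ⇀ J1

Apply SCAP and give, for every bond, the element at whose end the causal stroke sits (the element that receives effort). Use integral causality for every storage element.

β0 |J1
β1 |J1
β2 |J2
β3 |Sf1

b3 |Sf1  (Sf1 (Sf) sets flow on bond)
b0 |J1  (J1: bond 3 brought flow, rest push out)
b1 |J1  (J1 flow already set via bond 3)
b2 |J2  (common-f at J2 fixed by 0)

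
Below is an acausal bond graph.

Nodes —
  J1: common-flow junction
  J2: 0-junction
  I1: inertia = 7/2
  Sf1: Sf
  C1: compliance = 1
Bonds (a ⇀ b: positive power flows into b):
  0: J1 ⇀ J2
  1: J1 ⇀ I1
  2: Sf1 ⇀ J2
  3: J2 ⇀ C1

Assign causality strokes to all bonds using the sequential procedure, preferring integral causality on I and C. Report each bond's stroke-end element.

β0 stroke→J1
β1 stroke→I1
β2 stroke→Sf1
β3 stroke→J2

#2 stroke at Sf1  (Sf1 (Sf) sets flow on bond)
#1 stroke at I1  (prefer integral on I1)
#0 stroke at J1  (J1: bond 1 brought flow, rest push out)
#3 stroke at J2  (only one effort-in slot at J2)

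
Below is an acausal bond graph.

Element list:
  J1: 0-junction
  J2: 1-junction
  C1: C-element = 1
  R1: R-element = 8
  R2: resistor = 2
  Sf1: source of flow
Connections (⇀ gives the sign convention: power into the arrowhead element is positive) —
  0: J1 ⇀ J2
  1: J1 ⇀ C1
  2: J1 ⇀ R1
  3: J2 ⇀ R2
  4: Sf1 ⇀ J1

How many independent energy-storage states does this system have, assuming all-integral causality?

bond 4 |Sf1  (source Sf1 imposes f)
bond 1 |J1  (C1 outputs effort q/C1)
bond 0 |J2  (common-e at J1 fixed by 1)
bond 2 |R1  (J1 effort already set via bond 1)
bond 3 |R2  (only one flow-in slot at J2)

1  (C1 all integral)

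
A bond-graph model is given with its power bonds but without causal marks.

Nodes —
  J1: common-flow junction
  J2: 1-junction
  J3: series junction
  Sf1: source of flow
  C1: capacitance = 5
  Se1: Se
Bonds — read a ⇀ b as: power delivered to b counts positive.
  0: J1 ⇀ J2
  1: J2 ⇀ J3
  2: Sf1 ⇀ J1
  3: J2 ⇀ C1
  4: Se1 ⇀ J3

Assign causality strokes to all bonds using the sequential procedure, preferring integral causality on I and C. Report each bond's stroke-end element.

β0 stroke at J1
β1 stroke at J2
β2 stroke at Sf1
β3 stroke at J2
β4 stroke at J3

#2 →Sf1  (Sf1 fixes flow; stroke at Sf1)
#4 →J3  (Se1 (Se) sets effort on bond)
#0 →J1  (common-f at J1 fixed by 2)
#1 →J2  (common-f at J2 fixed by 0)
#3 →J2  (J2: bond 0 brought flow, rest push out)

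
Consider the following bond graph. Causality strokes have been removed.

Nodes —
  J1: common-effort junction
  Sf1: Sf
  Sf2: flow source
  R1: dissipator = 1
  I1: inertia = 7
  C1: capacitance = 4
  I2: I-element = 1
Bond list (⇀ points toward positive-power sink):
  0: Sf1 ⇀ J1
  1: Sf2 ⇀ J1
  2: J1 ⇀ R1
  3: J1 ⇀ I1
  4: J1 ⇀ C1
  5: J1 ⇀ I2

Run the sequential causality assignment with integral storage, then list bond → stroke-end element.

β0 stroke at Sf1  (Sf1: flow source, stroke at near end)
β1 stroke at Sf2  (Sf2 (Sf) sets flow on bond)
β3 stroke at I1  (I1 integral (f out))
β4 stroke at J1  (C1 integral (e out))
β2 stroke at R1  (J1: bond 4 brought effort, rest push out)
β5 stroke at I2  (J1 effort already set via bond 4)

#0 →Sf1
#1 →Sf2
#2 →R1
#3 →I1
#4 →J1
#5 →I2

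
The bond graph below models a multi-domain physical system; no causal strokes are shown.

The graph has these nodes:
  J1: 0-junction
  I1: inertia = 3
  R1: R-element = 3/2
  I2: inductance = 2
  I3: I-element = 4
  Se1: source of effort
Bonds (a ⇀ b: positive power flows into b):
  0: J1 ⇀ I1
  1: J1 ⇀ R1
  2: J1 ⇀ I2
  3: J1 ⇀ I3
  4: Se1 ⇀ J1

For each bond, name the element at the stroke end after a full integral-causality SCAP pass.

β4 stroke→J1  (Se1: effort source, stroke at far end)
β0 stroke→I1  (J1: bond 4 brought effort, rest push out)
β1 stroke→R1  (common-e at J1 fixed by 4)
β2 stroke→I2  (common-e at J1 fixed by 4)
β3 stroke→I3  (common-e at J1 fixed by 4)

bond 0 stroke at I1
bond 1 stroke at R1
bond 2 stroke at I2
bond 3 stroke at I3
bond 4 stroke at J1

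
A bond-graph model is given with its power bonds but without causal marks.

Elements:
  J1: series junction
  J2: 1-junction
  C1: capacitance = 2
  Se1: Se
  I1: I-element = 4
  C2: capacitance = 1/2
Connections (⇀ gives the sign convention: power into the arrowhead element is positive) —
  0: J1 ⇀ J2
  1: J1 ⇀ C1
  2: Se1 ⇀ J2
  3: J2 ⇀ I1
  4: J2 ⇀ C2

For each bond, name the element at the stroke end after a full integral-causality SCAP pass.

#2 stroke→J2  (Se1 (Se) sets effort on bond)
#1 stroke→J1  (prefer integral on C1)
#0 stroke→J2  (only one flow-in slot at J1)
#3 stroke→I1  (I1 integral (f out))
#4 stroke→J2  (J2 flow already set via bond 3)

β0 stroke at J2
β1 stroke at J1
β2 stroke at J2
β3 stroke at I1
β4 stroke at J2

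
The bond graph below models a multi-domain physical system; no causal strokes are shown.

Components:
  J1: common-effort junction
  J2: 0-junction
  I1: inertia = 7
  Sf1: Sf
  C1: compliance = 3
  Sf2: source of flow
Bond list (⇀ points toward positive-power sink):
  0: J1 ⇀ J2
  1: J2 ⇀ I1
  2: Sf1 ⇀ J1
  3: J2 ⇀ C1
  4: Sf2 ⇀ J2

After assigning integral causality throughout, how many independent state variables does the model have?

bond 2 stroke at Sf1  (Sf1 (Sf) sets flow on bond)
bond 4 stroke at Sf2  (Sf2: flow source, stroke at near end)
bond 0 stroke at J1  (J1: last free bond brings effort in)
bond 1 stroke at I1  (I1: I, integral causality)
bond 3 stroke at J2  (J2: last free bond brings effort in)

2  (C1, I1 all integral)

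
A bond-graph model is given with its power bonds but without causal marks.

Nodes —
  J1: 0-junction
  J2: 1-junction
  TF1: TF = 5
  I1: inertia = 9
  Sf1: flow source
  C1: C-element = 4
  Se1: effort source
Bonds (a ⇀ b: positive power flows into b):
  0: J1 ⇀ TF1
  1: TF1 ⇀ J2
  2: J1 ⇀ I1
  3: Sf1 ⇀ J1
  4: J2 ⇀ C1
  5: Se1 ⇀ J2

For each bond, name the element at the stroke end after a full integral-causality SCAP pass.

bond 0 |J1
bond 1 |TF1
bond 2 |I1
bond 3 |Sf1
bond 4 |J2
bond 5 |J2

β3 →Sf1  (source Sf1 imposes f)
β5 →J2  (Se1 fixes effort; stroke away)
β2 →I1  (prefer integral on I1)
β0 →J1  (closing 0-jn rule on J1)
β1 →TF1  (TF1: transformer flips bond 0)
β4 →J2  (1-jn J2 has f-setter on 1)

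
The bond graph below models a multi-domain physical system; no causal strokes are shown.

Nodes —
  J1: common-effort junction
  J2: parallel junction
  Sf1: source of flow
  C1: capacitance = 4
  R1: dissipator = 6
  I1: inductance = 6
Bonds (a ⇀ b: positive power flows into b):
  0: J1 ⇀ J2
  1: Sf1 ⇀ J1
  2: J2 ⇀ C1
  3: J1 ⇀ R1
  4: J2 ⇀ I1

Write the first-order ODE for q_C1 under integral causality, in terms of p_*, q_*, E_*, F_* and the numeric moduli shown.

β1 →Sf1  (source Sf1 imposes f)
β2 →J2  (C1 outputs effort q/C1)
β0 →J1  (common-e at J2 fixed by 2)
β4 →I1  (common-e at J2 fixed by 2)
β3 →R1  (0-jn J1 has e-setter on 0)

dq_C1/dt = F_Sf1 - p_I1/6 - q_C1/24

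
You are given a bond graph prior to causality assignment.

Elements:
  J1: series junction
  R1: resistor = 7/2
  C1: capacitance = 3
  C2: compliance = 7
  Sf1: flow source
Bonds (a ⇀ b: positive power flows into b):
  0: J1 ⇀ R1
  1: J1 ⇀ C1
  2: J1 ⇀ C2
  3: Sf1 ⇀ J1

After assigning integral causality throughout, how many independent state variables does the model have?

β3 |Sf1  (source Sf1 imposes f)
β0 |J1  (common-f at J1 fixed by 3)
β1 |J1  (J1: bond 3 brought flow, rest push out)
β2 |J1  (J1: bond 3 brought flow, rest push out)

2  (C1, C2 all integral)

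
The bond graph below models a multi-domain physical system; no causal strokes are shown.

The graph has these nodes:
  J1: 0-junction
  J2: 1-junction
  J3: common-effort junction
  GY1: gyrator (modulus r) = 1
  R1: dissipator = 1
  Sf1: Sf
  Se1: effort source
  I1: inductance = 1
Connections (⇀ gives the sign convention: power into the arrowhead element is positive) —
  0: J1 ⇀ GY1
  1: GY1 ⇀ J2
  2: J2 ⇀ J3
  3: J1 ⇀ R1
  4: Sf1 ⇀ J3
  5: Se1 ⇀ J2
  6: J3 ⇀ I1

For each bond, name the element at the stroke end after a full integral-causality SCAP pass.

bond 4 stroke at Sf1  (source Sf1 imposes f)
bond 5 stroke at J2  (Se1 fixes effort; stroke away)
bond 6 stroke at I1  (I1 outputs flow p/I1)
bond 2 stroke at J3  (only one effort-in slot at J3)
bond 1 stroke at J2  (common-f at J2 fixed by 2)
bond 0 stroke at J1  (GY1: gyrator matches bond 1)
bond 3 stroke at R1  (0-jn J1 has e-setter on 0)

#0 →J1
#1 →J2
#2 →J3
#3 →R1
#4 →Sf1
#5 →J2
#6 →I1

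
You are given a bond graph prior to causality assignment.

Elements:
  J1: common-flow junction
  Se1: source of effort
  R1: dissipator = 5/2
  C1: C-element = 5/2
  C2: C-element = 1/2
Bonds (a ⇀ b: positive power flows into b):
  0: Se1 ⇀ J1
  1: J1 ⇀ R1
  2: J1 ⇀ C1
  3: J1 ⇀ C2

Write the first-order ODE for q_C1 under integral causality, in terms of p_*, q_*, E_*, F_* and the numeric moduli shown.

bond 0 stroke at J1  (Se1 fixes effort; stroke away)
bond 2 stroke at J1  (C1 outputs effort q/C1)
bond 3 stroke at J1  (C2: C, integral causality)
bond 1 stroke at R1  (J1 needs exactly one f-in)

dq_C1/dt = 2*E_Se1/5 - 4*q_C1/25 - 4*q_C2/5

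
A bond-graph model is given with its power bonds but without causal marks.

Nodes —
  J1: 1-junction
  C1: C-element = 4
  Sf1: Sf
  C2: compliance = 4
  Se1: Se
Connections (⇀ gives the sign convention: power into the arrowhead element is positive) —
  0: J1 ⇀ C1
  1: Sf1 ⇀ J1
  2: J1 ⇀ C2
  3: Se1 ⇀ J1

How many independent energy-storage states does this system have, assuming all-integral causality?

2  (C1, C2 all integral)

β1 →Sf1  (source Sf1 imposes f)
β3 →J1  (Se1: effort source, stroke at far end)
β0 →J1  (common-f at J1 fixed by 1)
β2 →J1  (J1: bond 1 brought flow, rest push out)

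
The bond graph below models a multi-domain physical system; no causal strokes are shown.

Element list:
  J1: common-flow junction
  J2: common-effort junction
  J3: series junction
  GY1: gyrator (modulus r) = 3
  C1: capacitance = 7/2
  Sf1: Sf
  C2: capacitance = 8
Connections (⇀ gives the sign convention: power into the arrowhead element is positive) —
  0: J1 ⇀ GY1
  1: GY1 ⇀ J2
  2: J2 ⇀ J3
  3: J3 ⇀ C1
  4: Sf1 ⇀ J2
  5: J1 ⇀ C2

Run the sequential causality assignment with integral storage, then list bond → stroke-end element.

b0 stroke→GY1
b1 stroke→GY1
b2 stroke→J2
b3 stroke→J3
b4 stroke→Sf1
b5 stroke→J1

β4 stroke at Sf1  (Sf1: flow source, stroke at near end)
β3 stroke at J3  (C1: C, integral causality)
β2 stroke at J2  (only one flow-in slot at J3)
β1 stroke at GY1  (J2: bond 2 brought effort, rest push out)
β0 stroke at GY1  (GY1: gyrator matches bond 1)
β5 stroke at J1  (common-f at J1 fixed by 0)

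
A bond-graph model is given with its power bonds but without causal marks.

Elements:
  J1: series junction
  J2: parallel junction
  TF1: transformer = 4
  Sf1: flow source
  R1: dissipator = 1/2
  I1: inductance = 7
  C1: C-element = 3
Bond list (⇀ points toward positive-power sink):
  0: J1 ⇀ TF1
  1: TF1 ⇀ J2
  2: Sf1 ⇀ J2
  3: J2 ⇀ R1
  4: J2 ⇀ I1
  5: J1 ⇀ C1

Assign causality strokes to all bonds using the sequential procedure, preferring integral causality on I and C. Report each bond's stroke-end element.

b0 →TF1
b1 →J2
b2 →Sf1
b3 →R1
b4 →I1
b5 →J1

bond 2 stroke at Sf1  (Sf1: flow source, stroke at near end)
bond 4 stroke at I1  (prefer integral on I1)
bond 5 stroke at J1  (C1 integral (e out))
bond 0 stroke at TF1  (J1 needs exactly one f-in)
bond 1 stroke at J2  (TF1 one-in-one-out from 0)
bond 3 stroke at R1  (J2: bond 1 brought effort, rest push out)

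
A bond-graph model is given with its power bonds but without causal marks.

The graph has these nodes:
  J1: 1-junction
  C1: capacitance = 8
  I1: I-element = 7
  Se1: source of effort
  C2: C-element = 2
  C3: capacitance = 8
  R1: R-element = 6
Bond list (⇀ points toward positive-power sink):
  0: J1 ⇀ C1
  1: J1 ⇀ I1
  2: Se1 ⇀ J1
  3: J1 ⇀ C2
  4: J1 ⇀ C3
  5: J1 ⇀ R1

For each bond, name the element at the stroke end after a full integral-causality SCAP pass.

#2 stroke at J1  (Se1 (Se) sets effort on bond)
#0 stroke at J1  (C1 outputs effort q/C1)
#1 stroke at I1  (I1 integral (f out))
#3 stroke at J1  (J1 flow already set via bond 1)
#4 stroke at J1  (J1 flow already set via bond 1)
#5 stroke at J1  (J1: bond 1 brought flow, rest push out)

#0 stroke→J1
#1 stroke→I1
#2 stroke→J1
#3 stroke→J1
#4 stroke→J1
#5 stroke→J1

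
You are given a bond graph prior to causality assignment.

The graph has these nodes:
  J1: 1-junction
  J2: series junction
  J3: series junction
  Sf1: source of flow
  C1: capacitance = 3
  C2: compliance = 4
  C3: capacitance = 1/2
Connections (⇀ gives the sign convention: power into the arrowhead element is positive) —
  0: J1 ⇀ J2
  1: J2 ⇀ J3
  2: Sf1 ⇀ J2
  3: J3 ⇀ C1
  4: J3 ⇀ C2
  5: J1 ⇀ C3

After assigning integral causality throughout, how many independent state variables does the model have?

b2 →Sf1  (source Sf1 imposes f)
b0 →J2  (1-jn J2 has f-setter on 2)
b1 →J2  (1-jn J2 has f-setter on 2)
b3 →J3  (common-f at J3 fixed by 1)
b4 →J3  (J3: bond 1 brought flow, rest push out)
b5 →J1  (1-jn J1 has f-setter on 0)

3  (C1, C2, C3 all integral)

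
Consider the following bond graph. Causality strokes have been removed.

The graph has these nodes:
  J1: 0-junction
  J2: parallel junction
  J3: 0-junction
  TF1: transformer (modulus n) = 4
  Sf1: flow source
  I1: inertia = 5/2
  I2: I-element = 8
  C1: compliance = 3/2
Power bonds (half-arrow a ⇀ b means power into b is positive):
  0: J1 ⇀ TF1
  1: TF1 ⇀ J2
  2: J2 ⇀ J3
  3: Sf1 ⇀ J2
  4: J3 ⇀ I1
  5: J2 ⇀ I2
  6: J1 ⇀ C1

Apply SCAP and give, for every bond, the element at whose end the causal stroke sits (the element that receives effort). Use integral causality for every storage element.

#0 |TF1
#1 |J2
#2 |J3
#3 |Sf1
#4 |I1
#5 |I2
#6 |J1

#3 stroke at Sf1  (Sf1 (Sf) sets flow on bond)
#4 stroke at I1  (I1 integral (f out))
#2 stroke at J3  (J3: last free bond brings effort in)
#5 stroke at I2  (I2: I, integral causality)
#1 stroke at J2  (closing 0-jn rule on J2)
#0 stroke at TF1  (TF1 one-in-one-out from 1)
#6 stroke at J1  (J1: last free bond brings effort in)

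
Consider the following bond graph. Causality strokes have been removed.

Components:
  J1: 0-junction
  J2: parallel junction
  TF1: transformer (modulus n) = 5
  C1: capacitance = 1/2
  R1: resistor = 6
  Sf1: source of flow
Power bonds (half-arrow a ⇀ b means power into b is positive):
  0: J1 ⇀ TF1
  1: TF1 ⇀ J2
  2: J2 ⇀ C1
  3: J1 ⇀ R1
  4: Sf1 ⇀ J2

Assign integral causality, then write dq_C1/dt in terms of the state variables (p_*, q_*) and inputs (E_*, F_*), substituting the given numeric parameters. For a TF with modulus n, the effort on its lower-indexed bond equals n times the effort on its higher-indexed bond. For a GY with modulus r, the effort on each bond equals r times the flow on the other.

dq_C1/dt = F_Sf1 - 25*q_C1/3

β4 stroke at Sf1  (source Sf1 imposes f)
β2 stroke at J2  (prefer integral on C1)
β1 stroke at TF1  (J2 effort already set via bond 2)
β0 stroke at J1  (TF1: transformer flips bond 1)
β3 stroke at R1  (J1: bond 0 brought effort, rest push out)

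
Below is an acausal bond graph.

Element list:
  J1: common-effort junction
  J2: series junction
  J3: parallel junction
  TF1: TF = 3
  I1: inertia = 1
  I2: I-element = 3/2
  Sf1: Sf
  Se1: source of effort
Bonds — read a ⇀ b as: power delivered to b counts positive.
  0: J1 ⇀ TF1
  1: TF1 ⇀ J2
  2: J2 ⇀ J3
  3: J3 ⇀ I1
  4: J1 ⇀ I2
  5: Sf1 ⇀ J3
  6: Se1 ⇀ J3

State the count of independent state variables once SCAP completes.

2  (I1, I2 all integral)

bond 5 stroke→Sf1  (Sf1: flow source, stroke at near end)
bond 6 stroke→J3  (Se1 fixes effort; stroke away)
bond 2 stroke→J2  (J3: bond 6 brought effort, rest push out)
bond 3 stroke→I1  (J3 effort already set via bond 6)
bond 1 stroke→TF1  (closing 1-jn rule on J2)
bond 0 stroke→J1  (TF TF1: opposite of bond 1)
bond 4 stroke→I2  (common-e at J1 fixed by 0)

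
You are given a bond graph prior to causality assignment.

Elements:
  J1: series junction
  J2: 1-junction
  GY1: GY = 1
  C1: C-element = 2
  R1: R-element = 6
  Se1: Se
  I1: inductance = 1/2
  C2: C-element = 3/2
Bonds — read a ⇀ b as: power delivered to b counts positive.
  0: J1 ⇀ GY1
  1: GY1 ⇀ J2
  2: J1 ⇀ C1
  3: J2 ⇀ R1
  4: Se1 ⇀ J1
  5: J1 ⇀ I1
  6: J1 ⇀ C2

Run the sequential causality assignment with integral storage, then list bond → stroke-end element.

bond 0 stroke at J1
bond 1 stroke at J2
bond 2 stroke at J1
bond 3 stroke at R1
bond 4 stroke at J1
bond 5 stroke at I1
bond 6 stroke at J1

bond 4 |J1  (Se1 fixes effort; stroke away)
bond 2 |J1  (prefer integral on C1)
bond 5 |I1  (prefer integral on I1)
bond 0 |J1  (J1 flow already set via bond 5)
bond 6 |J1  (1-jn J1 has f-setter on 5)
bond 1 |J2  (GY1: gyrator matches bond 0)
bond 3 |R1  (only one flow-in slot at J2)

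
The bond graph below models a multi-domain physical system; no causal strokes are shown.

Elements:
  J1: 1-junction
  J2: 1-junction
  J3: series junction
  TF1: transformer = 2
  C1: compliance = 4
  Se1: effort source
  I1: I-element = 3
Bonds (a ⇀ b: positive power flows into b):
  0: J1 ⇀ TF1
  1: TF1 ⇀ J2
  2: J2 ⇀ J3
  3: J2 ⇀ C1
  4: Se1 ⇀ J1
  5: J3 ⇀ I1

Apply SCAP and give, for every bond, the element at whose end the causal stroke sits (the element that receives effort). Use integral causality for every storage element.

β0 stroke at TF1
β1 stroke at J2
β2 stroke at J3
β3 stroke at J2
β4 stroke at J1
β5 stroke at I1

bond 4 stroke at J1  (Se1: effort source, stroke at far end)
bond 0 stroke at TF1  (J1 needs exactly one f-in)
bond 1 stroke at J2  (TF TF1: opposite of bond 0)
bond 3 stroke at J2  (prefer integral on C1)
bond 2 stroke at J3  (only one flow-in slot at J2)
bond 5 stroke at I1  (closing 1-jn rule on J3)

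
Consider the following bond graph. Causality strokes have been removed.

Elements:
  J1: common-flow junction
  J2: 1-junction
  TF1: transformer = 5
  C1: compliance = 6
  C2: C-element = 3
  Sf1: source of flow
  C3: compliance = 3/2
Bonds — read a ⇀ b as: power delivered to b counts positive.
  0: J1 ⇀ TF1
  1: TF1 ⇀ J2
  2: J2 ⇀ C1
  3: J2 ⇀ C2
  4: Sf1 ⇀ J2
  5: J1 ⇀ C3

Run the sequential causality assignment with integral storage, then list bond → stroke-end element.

bond 0 |TF1
bond 1 |J2
bond 2 |J2
bond 3 |J2
bond 4 |Sf1
bond 5 |J1

#4 stroke→Sf1  (Sf1 (Sf) sets flow on bond)
#1 stroke→J2  (J2: bond 4 brought flow, rest push out)
#2 stroke→J2  (1-jn J2 has f-setter on 4)
#3 stroke→J2  (J2: bond 4 brought flow, rest push out)
#0 stroke→TF1  (TF1 one-in-one-out from 1)
#5 stroke→J1  (J1: bond 0 brought flow, rest push out)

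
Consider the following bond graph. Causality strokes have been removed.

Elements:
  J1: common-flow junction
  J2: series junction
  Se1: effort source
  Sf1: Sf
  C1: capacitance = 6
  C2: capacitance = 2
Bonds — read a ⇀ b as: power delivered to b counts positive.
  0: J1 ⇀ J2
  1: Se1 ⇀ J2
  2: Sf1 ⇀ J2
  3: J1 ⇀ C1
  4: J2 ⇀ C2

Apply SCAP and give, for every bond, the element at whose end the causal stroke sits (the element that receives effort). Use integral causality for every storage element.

bond 0 →J2
bond 1 →J2
bond 2 →Sf1
bond 3 →J1
bond 4 →J2

β1 stroke→J2  (source Se1 imposes e)
β2 stroke→Sf1  (source Sf1 imposes f)
β0 stroke→J2  (1-jn J2 has f-setter on 2)
β4 stroke→J2  (common-f at J2 fixed by 2)
β3 stroke→J1  (common-f at J1 fixed by 0)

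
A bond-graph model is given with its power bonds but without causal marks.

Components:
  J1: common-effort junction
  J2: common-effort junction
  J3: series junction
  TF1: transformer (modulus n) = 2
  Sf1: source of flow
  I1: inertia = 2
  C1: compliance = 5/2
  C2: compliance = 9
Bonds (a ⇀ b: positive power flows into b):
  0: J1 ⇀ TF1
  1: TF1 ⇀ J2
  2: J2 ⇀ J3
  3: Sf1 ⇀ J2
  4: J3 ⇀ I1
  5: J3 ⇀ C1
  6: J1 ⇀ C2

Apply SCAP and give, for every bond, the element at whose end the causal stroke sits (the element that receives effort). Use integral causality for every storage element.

b3 |Sf1  (Sf1: flow source, stroke at near end)
b4 |I1  (prefer integral on I1)
b2 |J3  (J3: bond 4 brought flow, rest push out)
b5 |J3  (J3 flow already set via bond 4)
b1 |J2  (J2 needs exactly one e-in)
b0 |TF1  (TF TF1: opposite of bond 1)
b6 |J1  (closing 0-jn rule on J1)

#0 →TF1
#1 →J2
#2 →J3
#3 →Sf1
#4 →I1
#5 →J3
#6 →J1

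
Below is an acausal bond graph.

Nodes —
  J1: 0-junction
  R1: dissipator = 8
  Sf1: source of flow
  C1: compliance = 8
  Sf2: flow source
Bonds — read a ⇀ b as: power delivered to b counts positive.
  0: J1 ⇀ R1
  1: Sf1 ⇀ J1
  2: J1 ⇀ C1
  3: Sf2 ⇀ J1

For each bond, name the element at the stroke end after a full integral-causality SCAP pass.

β1 stroke→Sf1  (Sf1 fixes flow; stroke at Sf1)
β3 stroke→Sf2  (source Sf2 imposes f)
β2 stroke→J1  (prefer integral on C1)
β0 stroke→R1  (J1: bond 2 brought effort, rest push out)

#0 stroke at R1
#1 stroke at Sf1
#2 stroke at J1
#3 stroke at Sf2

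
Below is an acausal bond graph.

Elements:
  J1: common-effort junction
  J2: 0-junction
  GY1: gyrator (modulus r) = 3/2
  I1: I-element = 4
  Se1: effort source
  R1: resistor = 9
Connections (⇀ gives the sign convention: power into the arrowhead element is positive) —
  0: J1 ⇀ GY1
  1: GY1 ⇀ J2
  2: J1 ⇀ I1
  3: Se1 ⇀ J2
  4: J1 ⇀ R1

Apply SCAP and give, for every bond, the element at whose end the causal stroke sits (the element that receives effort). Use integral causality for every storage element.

b3 |J2  (Se1 fixes effort; stroke away)
b1 |GY1  (J2: bond 3 brought effort, rest push out)
b0 |GY1  (through GY1, causality inverts; strokes same side of GY1)
b2 |I1  (I1 integral (f out))
b4 |J1  (J1 needs exactly one e-in)

b0 |GY1
b1 |GY1
b2 |I1
b3 |J2
b4 |J1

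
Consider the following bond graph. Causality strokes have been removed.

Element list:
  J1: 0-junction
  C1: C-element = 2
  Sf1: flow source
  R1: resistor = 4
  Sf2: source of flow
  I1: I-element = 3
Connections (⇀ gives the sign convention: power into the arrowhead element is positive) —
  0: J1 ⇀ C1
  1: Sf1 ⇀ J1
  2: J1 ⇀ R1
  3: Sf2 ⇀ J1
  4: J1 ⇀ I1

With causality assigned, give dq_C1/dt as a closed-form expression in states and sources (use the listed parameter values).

dq_C1/dt = F_Sf1 + F_Sf2 - p_I1/3 - q_C1/8

#1 stroke at Sf1  (Sf1 fixes flow; stroke at Sf1)
#3 stroke at Sf2  (Sf2: flow source, stroke at near end)
#0 stroke at J1  (prefer integral on C1)
#2 stroke at R1  (0-jn J1 has e-setter on 0)
#4 stroke at I1  (common-e at J1 fixed by 0)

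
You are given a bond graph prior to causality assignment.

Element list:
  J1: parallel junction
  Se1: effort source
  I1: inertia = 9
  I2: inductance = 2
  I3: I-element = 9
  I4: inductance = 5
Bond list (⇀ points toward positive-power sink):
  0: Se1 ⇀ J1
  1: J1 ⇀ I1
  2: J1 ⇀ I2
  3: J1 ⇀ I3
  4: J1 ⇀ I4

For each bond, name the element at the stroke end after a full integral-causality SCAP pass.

#0 stroke at J1  (Se1: effort source, stroke at far end)
#1 stroke at I1  (common-e at J1 fixed by 0)
#2 stroke at I2  (common-e at J1 fixed by 0)
#3 stroke at I3  (0-jn J1 has e-setter on 0)
#4 stroke at I4  (J1: bond 0 brought effort, rest push out)

#0 |J1
#1 |I1
#2 |I2
#3 |I3
#4 |I4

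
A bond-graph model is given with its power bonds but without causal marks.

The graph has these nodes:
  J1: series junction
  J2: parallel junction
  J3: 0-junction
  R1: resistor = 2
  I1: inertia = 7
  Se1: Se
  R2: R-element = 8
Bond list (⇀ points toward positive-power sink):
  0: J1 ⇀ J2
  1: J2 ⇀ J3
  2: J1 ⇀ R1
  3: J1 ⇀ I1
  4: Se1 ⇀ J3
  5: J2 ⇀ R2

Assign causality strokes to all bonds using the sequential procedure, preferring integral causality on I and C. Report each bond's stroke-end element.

bond 4 |J3  (Se1 fixes effort; stroke away)
bond 1 |J2  (common-e at J3 fixed by 4)
bond 0 |J1  (0-jn J2 has e-setter on 1)
bond 5 |R2  (0-jn J2 has e-setter on 1)
bond 3 |I1  (I1 integral (f out))
bond 2 |J1  (common-f at J1 fixed by 3)

#0 stroke at J1
#1 stroke at J2
#2 stroke at J1
#3 stroke at I1
#4 stroke at J3
#5 stroke at R2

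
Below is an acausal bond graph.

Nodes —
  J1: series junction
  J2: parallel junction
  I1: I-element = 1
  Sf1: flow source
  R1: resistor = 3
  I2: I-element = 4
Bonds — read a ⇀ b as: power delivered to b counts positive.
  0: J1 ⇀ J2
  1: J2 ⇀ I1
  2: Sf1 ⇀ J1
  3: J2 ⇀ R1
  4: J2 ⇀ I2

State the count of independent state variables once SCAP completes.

#2 stroke→Sf1  (Sf1 fixes flow; stroke at Sf1)
#0 stroke→J1  (common-f at J1 fixed by 2)
#1 stroke→I1  (I1 integral (f out))
#4 stroke→I2  (I2: I, integral causality)
#3 stroke→J2  (closing 0-jn rule on J2)

2  (I1, I2 all integral)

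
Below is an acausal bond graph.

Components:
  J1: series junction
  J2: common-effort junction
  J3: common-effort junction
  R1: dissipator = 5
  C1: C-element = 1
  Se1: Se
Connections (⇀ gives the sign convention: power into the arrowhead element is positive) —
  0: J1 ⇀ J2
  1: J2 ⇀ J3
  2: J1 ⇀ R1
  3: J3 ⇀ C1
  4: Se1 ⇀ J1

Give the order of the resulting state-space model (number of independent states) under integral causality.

β4 →J1  (Se1 fixes effort; stroke away)
β3 →J3  (C1: C, integral causality)
β1 →J2  (common-e at J3 fixed by 3)
β0 →J1  (0-jn J2 has e-setter on 1)
β2 →R1  (only one flow-in slot at J1)

1  (C1 all integral)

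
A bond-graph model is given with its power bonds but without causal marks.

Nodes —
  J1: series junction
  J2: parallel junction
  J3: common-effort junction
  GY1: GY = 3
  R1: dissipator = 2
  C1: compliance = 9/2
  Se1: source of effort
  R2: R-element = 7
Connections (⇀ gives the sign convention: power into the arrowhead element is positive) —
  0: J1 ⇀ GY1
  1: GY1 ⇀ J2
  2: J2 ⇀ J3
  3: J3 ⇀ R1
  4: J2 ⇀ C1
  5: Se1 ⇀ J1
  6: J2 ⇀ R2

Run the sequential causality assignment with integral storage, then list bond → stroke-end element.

β5 stroke→J1  (Se1 fixes effort; stroke away)
β0 stroke→GY1  (J1: last free bond brings flow in)
β1 stroke→GY1  (GY1: gyrator matches bond 0)
β4 stroke→J2  (prefer integral on C1)
β2 stroke→J3  (J2 effort already set via bond 4)
β6 stroke→R2  (J2 effort already set via bond 4)
β3 stroke→R1  (J3: bond 2 brought effort, rest push out)

b0 →GY1
b1 →GY1
b2 →J3
b3 →R1
b4 →J2
b5 →J1
b6 →R2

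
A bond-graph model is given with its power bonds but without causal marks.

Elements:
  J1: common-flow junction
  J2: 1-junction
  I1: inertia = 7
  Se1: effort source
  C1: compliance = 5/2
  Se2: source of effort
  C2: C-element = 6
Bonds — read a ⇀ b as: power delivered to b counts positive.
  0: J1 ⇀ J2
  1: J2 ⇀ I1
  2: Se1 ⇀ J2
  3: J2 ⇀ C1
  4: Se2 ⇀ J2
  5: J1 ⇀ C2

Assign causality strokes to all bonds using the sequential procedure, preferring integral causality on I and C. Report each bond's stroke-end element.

bond 2 →J2  (Se1: effort source, stroke at far end)
bond 4 →J2  (Se2 fixes effort; stroke away)
bond 1 →I1  (I1 outputs flow p/I1)
bond 0 →J2  (J2 flow already set via bond 1)
bond 3 →J2  (J2: bond 1 brought flow, rest push out)
bond 5 →J1  (common-f at J1 fixed by 0)

b0 |J2
b1 |I1
b2 |J2
b3 |J2
b4 |J2
b5 |J1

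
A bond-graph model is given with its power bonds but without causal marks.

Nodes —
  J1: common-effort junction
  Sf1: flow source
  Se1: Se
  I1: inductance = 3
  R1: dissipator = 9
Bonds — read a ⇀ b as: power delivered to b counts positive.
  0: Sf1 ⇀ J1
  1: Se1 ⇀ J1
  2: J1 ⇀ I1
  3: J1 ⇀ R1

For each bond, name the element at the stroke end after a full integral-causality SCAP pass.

bond 0 →Sf1
bond 1 →J1
bond 2 →I1
bond 3 →R1

b0 stroke→Sf1  (Sf1: flow source, stroke at near end)
b1 stroke→J1  (Se1 (Se) sets effort on bond)
b2 stroke→I1  (0-jn J1 has e-setter on 1)
b3 stroke→R1  (0-jn J1 has e-setter on 1)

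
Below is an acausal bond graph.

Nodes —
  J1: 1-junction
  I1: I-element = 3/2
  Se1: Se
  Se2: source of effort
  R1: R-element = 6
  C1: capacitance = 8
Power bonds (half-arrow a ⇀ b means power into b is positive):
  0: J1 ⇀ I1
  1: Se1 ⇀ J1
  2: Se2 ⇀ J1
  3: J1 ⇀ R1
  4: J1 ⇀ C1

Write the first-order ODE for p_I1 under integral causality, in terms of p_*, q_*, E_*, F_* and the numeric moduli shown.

bond 1 stroke at J1  (Se1: effort source, stroke at far end)
bond 2 stroke at J1  (Se2: effort source, stroke at far end)
bond 0 stroke at I1  (prefer integral on I1)
bond 3 stroke at J1  (J1: bond 0 brought flow, rest push out)
bond 4 stroke at J1  (J1 flow already set via bond 0)

dp_I1/dt = E_Se1 + E_Se2 - 4*p_I1 - q_C1/8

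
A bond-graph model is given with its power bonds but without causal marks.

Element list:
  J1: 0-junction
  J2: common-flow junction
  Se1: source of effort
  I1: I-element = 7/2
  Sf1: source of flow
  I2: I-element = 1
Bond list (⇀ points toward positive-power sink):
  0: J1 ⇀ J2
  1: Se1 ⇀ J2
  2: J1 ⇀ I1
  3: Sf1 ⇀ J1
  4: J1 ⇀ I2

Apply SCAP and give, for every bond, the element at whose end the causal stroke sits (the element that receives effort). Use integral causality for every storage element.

#1 stroke at J2  (Se1 (Se) sets effort on bond)
#3 stroke at Sf1  (source Sf1 imposes f)
#0 stroke at J1  (J2 needs exactly one f-in)
#2 stroke at I1  (J1 effort already set via bond 0)
#4 stroke at I2  (J1: bond 0 brought effort, rest push out)

bond 0 |J1
bond 1 |J2
bond 2 |I1
bond 3 |Sf1
bond 4 |I2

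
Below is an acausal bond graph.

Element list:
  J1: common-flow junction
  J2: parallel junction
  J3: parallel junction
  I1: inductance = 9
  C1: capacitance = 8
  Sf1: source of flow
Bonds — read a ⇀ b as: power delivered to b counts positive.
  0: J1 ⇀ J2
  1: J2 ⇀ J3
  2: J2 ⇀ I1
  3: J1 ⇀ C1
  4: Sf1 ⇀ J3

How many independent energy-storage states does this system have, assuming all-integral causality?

β4 |Sf1  (source Sf1 imposes f)
β1 |J3  (J3 needs exactly one e-in)
β2 |I1  (I1 integral (f out))
β0 |J2  (J2 needs exactly one e-in)
β3 |J1  (J1 flow already set via bond 0)

2  (C1, I1 all integral)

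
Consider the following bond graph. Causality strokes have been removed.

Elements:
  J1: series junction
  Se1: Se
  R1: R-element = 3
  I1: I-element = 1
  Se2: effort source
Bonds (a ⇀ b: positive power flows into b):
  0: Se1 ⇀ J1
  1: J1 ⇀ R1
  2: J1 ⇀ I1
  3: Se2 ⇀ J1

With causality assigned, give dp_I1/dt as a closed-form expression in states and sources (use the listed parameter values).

bond 0 stroke→J1  (Se1: effort source, stroke at far end)
bond 3 stroke→J1  (Se2: effort source, stroke at far end)
bond 2 stroke→I1  (I1 integral (f out))
bond 1 stroke→J1  (common-f at J1 fixed by 2)

dp_I1/dt = E_Se1 + E_Se2 - 3*p_I1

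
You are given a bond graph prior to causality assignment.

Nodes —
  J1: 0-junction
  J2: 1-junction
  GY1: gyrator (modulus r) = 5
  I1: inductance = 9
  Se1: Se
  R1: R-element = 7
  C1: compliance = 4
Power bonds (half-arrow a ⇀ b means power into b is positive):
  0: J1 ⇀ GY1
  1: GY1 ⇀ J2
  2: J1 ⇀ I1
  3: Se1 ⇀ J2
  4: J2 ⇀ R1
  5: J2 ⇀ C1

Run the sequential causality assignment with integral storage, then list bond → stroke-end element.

b0 |J1
b1 |J2
b2 |I1
b3 |J2
b4 |R1
b5 |J2

β3 →J2  (Se1 (Se) sets effort on bond)
β2 →I1  (I1 outputs flow p/I1)
β0 →J1  (J1 needs exactly one e-in)
β1 →J2  (GY1 both-in/both-out from 0)
β5 →J2  (prefer integral on C1)
β4 →R1  (closing 1-jn rule on J2)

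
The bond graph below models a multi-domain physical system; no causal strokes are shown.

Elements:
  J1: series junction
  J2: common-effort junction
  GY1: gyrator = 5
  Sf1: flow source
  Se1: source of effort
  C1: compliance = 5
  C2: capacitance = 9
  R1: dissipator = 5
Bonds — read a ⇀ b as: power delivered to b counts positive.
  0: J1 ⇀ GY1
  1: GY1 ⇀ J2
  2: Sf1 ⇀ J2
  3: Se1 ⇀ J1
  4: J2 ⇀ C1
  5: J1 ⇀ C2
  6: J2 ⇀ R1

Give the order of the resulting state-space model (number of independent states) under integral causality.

β2 |Sf1  (Sf1: flow source, stroke at near end)
β3 |J1  (source Se1 imposes e)
β4 |J2  (C1 integral (e out))
β1 |GY1  (0-jn J2 has e-setter on 4)
β6 |R1  (J2: bond 4 brought effort, rest push out)
β0 |GY1  (GY1: gyrator matches bond 1)
β5 |J1  (common-f at J1 fixed by 0)

2  (C1, C2 all integral)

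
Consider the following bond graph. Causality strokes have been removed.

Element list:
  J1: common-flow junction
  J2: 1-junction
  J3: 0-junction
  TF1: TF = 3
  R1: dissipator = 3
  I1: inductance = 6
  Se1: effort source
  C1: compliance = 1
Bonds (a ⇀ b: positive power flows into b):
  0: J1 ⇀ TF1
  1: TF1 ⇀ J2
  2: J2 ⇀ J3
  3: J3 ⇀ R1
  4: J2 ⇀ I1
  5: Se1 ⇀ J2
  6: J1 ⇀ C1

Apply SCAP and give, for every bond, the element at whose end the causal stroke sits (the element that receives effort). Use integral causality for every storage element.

β5 stroke at J2  (Se1 (Se) sets effort on bond)
β4 stroke at I1  (I1 outputs flow p/I1)
β1 stroke at J2  (1-jn J2 has f-setter on 4)
β2 stroke at J2  (J2: bond 4 brought flow, rest push out)
β3 stroke at J3  (only one effort-in slot at J3)
β0 stroke at TF1  (TF TF1: opposite of bond 1)
β6 stroke at J1  (1-jn J1 has f-setter on 0)

β0 |TF1
β1 |J2
β2 |J2
β3 |J3
β4 |I1
β5 |J2
β6 |J1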